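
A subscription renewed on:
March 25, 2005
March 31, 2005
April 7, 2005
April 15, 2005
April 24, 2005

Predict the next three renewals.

May 4, 2005; May 15, 2005; May 27, 2005

The spacing grows by 1 each time: 6, 7, 8, 9 days.
Next gap: 10 days. April 24, 2005 + 10 days = May 4, 2005.
Next gap: 11 days. May 4, 2005 + 11 days = May 15, 2005.
Next gap: 12 days. May 15, 2005 + 12 days = May 27, 2005.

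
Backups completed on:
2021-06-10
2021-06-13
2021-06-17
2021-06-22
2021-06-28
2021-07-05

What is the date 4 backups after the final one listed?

Gaps: 3, 4, 5, 6, 7 days — each gap is 1 larger than the previous one.
Next gap: 8 days. 2021-07-05 + 8 days = 2021-07-13.
Next gap: 9 days. 2021-07-13 + 9 days = 2021-07-22.
Next gap: 10 days. 2021-07-22 + 10 days = 2021-08-01.
Next gap: 11 days. 2021-08-01 + 11 days = 2021-08-12.

2021-08-12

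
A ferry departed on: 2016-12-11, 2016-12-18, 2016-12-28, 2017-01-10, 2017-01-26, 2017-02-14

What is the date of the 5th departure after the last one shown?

The spacing grows by 3 each time: 7, 10, 13, 16, 19 days.
Next gap: 22 days. 2017-02-14 + 22 days = 2017-03-08.
Next gap: 25 days. 2017-03-08 + 25 days = 2017-04-02.
Next gap: 28 days. 2017-04-02 + 28 days = 2017-04-30.
Next gap: 31 days. 2017-04-30 + 31 days = 2017-05-31.
Next gap: 34 days. 2017-05-31 + 34 days = 2017-07-04.

2017-07-04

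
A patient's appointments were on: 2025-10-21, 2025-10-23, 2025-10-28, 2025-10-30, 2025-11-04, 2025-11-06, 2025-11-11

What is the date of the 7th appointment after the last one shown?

2025-12-04

Every event lands on a Tuesday or Thursday (gaps cycle 2, 5, 2, 5, 2, 5).
So the schedule is: every Tuesday and Thursday.
Next Thursday: 2025-11-13.
Next Tuesday: 2025-11-18.
The following Thursday is 2025-11-20.
The following Tuesday is 2025-11-25.
The following Thursday is 2025-11-27.
The following Tuesday is 2025-12-02.
Next Thursday: 2025-12-04.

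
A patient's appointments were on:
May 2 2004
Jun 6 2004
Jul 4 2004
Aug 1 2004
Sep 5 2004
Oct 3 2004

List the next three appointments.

Nov 7 2004, Dec 5 2004, Jan 2 2005

These are Sundays at 28- or 35-day spacing (35, 28, 28, 35, 28).
The pattern: 1st Sunday of the month.
1st Sunday of November 2004: Nov 7 2004.
1st Sunday of December 2004: Dec 5 2004.
1st Sunday of January 2005: Jan 2 2005.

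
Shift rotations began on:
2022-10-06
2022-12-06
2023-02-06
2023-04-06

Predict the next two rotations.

2023-06-06, 2023-08-06

Each date is the 6th; the gaps (61, 62, 59) track the month lengths.
The rule is the 6th of every 2 months.
Next: June 2023 → 2023-06-06.
August 2023: 2023-08-06.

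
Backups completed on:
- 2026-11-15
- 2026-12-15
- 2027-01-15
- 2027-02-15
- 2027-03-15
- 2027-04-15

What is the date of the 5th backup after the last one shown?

2027-09-15

Each date is the 15th; the gaps (30, 31, 31, 28, 31) track the month lengths.
The rule is the 15th of each month.
Next: May 2027 → 2027-05-15.
June 2027: 2027-06-15.
Next: July 2027 → 2027-07-15.
Next: August 2027 → 2027-08-15.
Next: September 2027 → 2027-09-15.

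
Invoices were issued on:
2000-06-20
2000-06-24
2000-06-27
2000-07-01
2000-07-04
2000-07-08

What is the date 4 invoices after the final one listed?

2000-07-22

Gaps: 4, 3, 4, 3, 4 days — not constant, but cyclic with period 2.
The events fall on every Tuesday and Saturday.
The following Tuesday is 2000-07-11.
Next Saturday: 2000-07-15.
The following Tuesday is 2000-07-18.
Next Saturday: 2000-07-22.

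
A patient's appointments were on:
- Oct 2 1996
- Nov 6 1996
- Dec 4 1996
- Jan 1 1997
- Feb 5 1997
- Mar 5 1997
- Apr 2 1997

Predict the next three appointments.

Gaps: 35, 28, 28, 35, 28, 28 days — a mix of 28 and 35. Every date is a Wednesday.
Each is the 1st Wednesday of its month.
1st Wednesday of May 1997: May 7 1997.
1st Wednesday of June 1997: Jun 4 1997.
1st Wednesday of July 1997: Jul 2 1997.

May 7 1997, Jun 4 1997, Jul 2 1997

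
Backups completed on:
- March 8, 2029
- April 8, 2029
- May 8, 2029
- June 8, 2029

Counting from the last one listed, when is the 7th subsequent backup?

January 8, 2030

Each date is the 8th; the gaps (31, 30, 31) track the month lengths.
The rule is the 8th of each month.
July 2029: July 8, 2029.
Next: August 2029 → August 8, 2029.
September 2029: September 8, 2029.
Next: October 2029 → October 8, 2029.
Next: November 2029 → November 8, 2029.
Next: December 2029 → December 8, 2029.
January 2030: January 8, 2030.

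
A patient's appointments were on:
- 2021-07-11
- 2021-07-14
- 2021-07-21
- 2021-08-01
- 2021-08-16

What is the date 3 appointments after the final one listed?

Gaps: 3, 7, 11, 15 days — each gap is 4 larger than the previous one.
Next gap: 19 days. 2021-08-16 + 19 days = 2021-09-04.
Next gap: 23 days. 2021-09-04 + 23 days = 2021-09-27.
Next gap: 27 days. 2021-09-27 + 27 days = 2021-10-24.

2021-10-24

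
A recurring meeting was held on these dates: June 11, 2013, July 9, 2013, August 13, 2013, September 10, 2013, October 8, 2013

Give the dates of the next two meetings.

November 12, 2013; December 10, 2013

Gaps: 28, 35, 28, 28 days — a mix of 28 and 35. Every date is a Tuesday.
Each is the 2nd Tuesday of its month.
2nd Tuesday of November 2013: November 12, 2013.
2nd Tuesday of December 2013: December 10, 2013.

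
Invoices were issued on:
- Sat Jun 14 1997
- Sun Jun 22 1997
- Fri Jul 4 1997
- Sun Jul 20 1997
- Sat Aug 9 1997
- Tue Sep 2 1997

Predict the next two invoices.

Tue Sep 30 1997, Sat Nov 1 1997

The spacing grows by 4 each time: 8, 12, 16, 20, 24 days.
Next gap: 28 days. Tue Sep 2 1997 + 28 days = Tue Sep 30 1997.
Next gap: 32 days. Tue Sep 30 1997 + 32 days = Sat Nov 1 1997.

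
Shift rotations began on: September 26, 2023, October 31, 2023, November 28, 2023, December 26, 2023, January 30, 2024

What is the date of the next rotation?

Every date is a Tuesday; gaps 35, 28, 28, 35 days.
Each is the last Tuesday of its month (at least one falls on the 29th or later, ruling out '4th Tuesday').
February 2024 ends with Tuesday February 27, 2024.

February 27, 2024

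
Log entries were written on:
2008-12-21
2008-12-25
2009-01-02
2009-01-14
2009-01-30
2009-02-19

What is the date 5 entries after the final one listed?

Intervals are 4, 8, 12, 16, 20 days — an arithmetic progression with common difference 4.
Next gap: 24 days. 2009-02-19 + 24 days = 2009-03-15.
Next gap: 28 days. 2009-03-15 + 28 days = 2009-04-12.
Next gap: 32 days. 2009-04-12 + 32 days = 2009-05-14.
Next gap: 36 days. 2009-05-14 + 36 days = 2009-06-19.
Next gap: 40 days. 2009-06-19 + 40 days = 2009-07-29.

2009-07-29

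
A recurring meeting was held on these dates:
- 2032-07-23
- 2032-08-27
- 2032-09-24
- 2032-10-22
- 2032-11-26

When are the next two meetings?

2032-12-24, 2033-01-28

All dates are Fridays, 35, 28, 28, 35 days apart.
Specifically, the 4th Friday of each month.
December 2032 — 4th Friday is 2032-12-24.
4th Friday of January 2033: 2033-01-28.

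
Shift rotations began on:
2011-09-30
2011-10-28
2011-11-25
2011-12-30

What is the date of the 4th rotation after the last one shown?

2012-04-27

Every date is a Friday; gaps 28, 28, 35 days.
Each is the last Friday of its month (at least one falls on the 29th or later, ruling out '4th Friday').
Last Friday of January 2012: 2012-01-27.
Last Friday of February 2012: 2012-02-24.
Last Friday of March 2012: 2012-03-30.
April 2012 ends with Friday 2012-04-27.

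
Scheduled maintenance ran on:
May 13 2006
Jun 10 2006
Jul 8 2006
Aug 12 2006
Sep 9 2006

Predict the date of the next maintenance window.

These are Saturdays at 28- or 35-day spacing (28, 28, 35, 28).
The pattern: 2nd Saturday of the month.
October 2006 — 2nd Saturday is Oct 14 2006.

Oct 14 2006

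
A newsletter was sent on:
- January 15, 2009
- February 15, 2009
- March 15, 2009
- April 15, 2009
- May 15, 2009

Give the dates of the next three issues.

June 15, 2009; July 15, 2009; August 15, 2009

Each date is the 15th; the gaps (31, 28, 31, 30) track the month lengths.
The rule is the 15th of each month.
Next: June 2009 → June 15, 2009.
July 2009: July 15, 2009.
August 2009: August 15, 2009.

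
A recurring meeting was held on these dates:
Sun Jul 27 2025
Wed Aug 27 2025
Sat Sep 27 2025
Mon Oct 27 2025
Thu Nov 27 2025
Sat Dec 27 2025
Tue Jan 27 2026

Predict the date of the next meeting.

Each date is the 27th; the gaps (31, 31, 30, 31, 30, 31) track the month lengths.
The rule is the 27th of each month.
Next: February 2026 → Fri Feb 27 2026.

Fri Feb 27 2026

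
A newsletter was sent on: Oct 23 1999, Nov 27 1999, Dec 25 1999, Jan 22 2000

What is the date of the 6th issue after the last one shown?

Gaps: 35, 28, 28 days — a mix of 28 and 35. Every date is a Saturday.
Each is the 4th Saturday of its month.
4th Saturday of February 2000: Feb 26 2000.
March 2000 — 4th Saturday is Mar 25 2000.
April 2000 — 4th Saturday is Apr 22 2000.
4th Saturday of May 2000: May 27 2000.
June 2000 — 4th Saturday is Jun 24 2000.
4th Saturday of July 2000: Jul 22 2000.

Jul 22 2000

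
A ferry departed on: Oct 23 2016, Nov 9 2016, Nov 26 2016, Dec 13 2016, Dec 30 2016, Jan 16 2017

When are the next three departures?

Feb 2 2017, Feb 19 2017, Mar 8 2017

The spacing is 17, 17, 17, 17, 17 days — always 17 days.
Jan 16 2017 + 17 days = Feb 2 2017.
Feb 2 2017 + 17 days = Feb 19 2017.
Feb 19 2017 + 17 days = Mar 8 2017.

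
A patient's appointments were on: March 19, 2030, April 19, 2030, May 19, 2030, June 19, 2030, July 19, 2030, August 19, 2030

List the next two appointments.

Each date is the 19th; the gaps (31, 30, 31, 30, 31) track the month lengths.
The rule is the 19th of each month.
Next: September 2030 → September 19, 2030.
Next: October 2030 → October 19, 2030.

September 19, 2030; October 19, 2030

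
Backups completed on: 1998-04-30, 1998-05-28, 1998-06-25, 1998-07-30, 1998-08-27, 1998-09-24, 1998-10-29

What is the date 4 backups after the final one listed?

These are Thursdays with 28, 28, 35, 28, 28, 35-day gaps.
Each is the final Thursday of its month — 1998-04-30 is past the 28th, so '4th Thursday' doesn't fit.
Last Thursday of November 1998: 1998-11-26.
Last Thursday of December 1998: 1998-12-31.
January 1999 ends with Thursday 1999-01-28.
February 1999 ends with Thursday 1999-02-25.

1999-02-25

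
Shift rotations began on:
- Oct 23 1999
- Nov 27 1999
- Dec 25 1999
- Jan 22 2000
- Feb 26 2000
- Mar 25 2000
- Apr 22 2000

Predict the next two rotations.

All dates are Saturdays, 35, 28, 28, 35, 28, 28 days apart.
Specifically, the 4th Saturday of each month.
May 2000 — 4th Saturday is May 27 2000.
4th Saturday of June 2000: Jun 24 2000.

May 27 2000, Jun 24 2000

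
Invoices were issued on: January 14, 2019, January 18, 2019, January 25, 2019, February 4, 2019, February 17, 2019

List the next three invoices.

The spacing grows by 3 each time: 4, 7, 10, 13 days.
Next gap: 16 days. February 17, 2019 + 16 days = March 5, 2019.
Next gap: 19 days. March 5, 2019 + 19 days = March 24, 2019.
Next gap: 22 days. March 24, 2019 + 22 days = April 15, 2019.

March 5, 2019; March 24, 2019; April 15, 2019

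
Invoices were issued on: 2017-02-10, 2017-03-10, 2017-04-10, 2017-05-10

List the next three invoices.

2017-06-10, 2017-07-10, 2017-08-10

Each date is the 10th; the gaps (28, 31, 30) track the month lengths.
The rule is the 10th of each month.
Next: June 2017 → 2017-06-10.
Next: July 2017 → 2017-07-10.
Next: August 2017 → 2017-08-10.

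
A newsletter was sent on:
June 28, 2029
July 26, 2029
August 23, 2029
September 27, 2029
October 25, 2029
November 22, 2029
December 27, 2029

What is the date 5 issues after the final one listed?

These are Thursdays at 28- or 35-day spacing (28, 28, 35, 28, 28, 35).
The pattern: 4th Thursday of the month.
January 2030 — 4th Thursday is January 24, 2030.
February 2030 — 4th Thursday is February 28, 2030.
4th Thursday of March 2030: March 28, 2030.
4th Thursday of April 2030: April 25, 2030.
4th Thursday of May 2030: May 23, 2030.

May 23, 2030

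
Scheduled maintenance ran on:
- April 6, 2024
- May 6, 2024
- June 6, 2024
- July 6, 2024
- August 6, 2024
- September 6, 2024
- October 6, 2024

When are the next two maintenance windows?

Gaps: 30, 31, 30, 31, 31, 30 days — not constant. Every event is on the 6th of the month.
Pattern: the 6th of each month.
November 2024: November 6, 2024.
December 2024: December 6, 2024.

November 6, 2024; December 6, 2024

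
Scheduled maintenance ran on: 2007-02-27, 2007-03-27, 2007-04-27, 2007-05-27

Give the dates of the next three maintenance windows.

The day-of-month is always 27 (28, 31, 30 days between events).
So this recurs on the 27th of each month.
Next: June 2007 → 2007-06-27.
Next: July 2007 → 2007-07-27.
August 2007: 2007-08-27.

2007-06-27, 2007-07-27, 2007-08-27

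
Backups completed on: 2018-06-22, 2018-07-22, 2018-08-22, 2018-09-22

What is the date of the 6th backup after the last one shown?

Each date is the 22nd; the gaps (30, 31, 31) track the month lengths.
The rule is the 22nd of each month.
October 2018: 2018-10-22.
Next: November 2018 → 2018-11-22.
Next: December 2018 → 2018-12-22.
Next: January 2019 → 2019-01-22.
Next: February 2019 → 2019-02-22.
Next: March 2019 → 2019-03-22.

2019-03-22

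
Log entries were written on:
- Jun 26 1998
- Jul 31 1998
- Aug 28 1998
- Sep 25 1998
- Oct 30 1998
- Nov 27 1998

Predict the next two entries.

All Fridays; the gaps (35, 28, 28, 35, 28) vary with month length.
This is the last Friday of each month.
December 1998 ends with Friday Dec 25 1998.
January 1999 ends with Friday Jan 29 1999.

Dec 25 1998, Jan 29 1999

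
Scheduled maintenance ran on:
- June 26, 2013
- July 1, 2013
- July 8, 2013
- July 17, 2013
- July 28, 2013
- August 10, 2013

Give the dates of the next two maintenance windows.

The spacing grows by 2 each time: 5, 7, 9, 11, 13 days.
Next gap: 15 days. August 10, 2013 + 15 days = August 25, 2013.
Next gap: 17 days. August 25, 2013 + 17 days = September 11, 2013.

August 25, 2013; September 11, 2013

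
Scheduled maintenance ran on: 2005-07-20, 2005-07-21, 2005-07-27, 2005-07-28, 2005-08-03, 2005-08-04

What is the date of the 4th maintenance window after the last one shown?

2005-08-18

Every event lands on a Wednesday or Thursday (gaps cycle 1, 6, 1, 6, 1).
So the schedule is: every Wednesday and Thursday.
The following Wednesday is 2005-08-10.
Next Thursday: 2005-08-11.
Next Wednesday: 2005-08-17.
Next Thursday: 2005-08-18.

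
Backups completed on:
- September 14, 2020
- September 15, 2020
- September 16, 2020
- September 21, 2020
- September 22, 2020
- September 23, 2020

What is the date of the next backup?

September 28, 2020

Every event lands on a Monday or Tuesday or Wednesday (gaps cycle 1, 1, 5, 1, 1).
So the schedule is: every Monday, Tuesday and Wednesday.
The following Monday is September 28, 2020.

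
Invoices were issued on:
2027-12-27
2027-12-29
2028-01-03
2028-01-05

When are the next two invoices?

2028-01-10, 2028-01-12

The gap pattern 2, 5, 2 repeats every 2 events.
These are the Mondays and Wednesdays of each week.
Next Monday: 2028-01-10.
Next Wednesday: 2028-01-12.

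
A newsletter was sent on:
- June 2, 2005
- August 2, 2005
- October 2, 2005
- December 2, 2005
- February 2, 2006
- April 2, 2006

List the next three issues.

June 2, 2006; August 2, 2006; October 2, 2006

Each date is the 2nd; the gaps (61, 61, 61, 62, 59) track the month lengths.
The rule is the 2nd of every 2 months.
June 2006: June 2, 2006.
August 2006: August 2, 2006.
October 2006: October 2, 2006.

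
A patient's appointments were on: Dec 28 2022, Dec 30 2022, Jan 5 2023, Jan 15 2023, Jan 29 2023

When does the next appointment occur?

Feb 16 2023

Intervals are 2, 6, 10, 14 days — an arithmetic progression with common difference 4.
Next gap: 18 days. Jan 29 2023 + 18 days = Feb 16 2023.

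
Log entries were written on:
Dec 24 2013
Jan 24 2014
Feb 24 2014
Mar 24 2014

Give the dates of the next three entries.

Apr 24 2014, May 24 2014, Jun 24 2014

Each date is the 24th; the gaps (31, 31, 28) track the month lengths.
The rule is the 24th of each month.
April 2014: Apr 24 2014.
May 2014: May 24 2014.
Next: June 2014 → Jun 24 2014.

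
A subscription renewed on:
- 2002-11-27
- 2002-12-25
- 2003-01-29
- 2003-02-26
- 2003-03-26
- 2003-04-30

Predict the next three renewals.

2003-05-28, 2003-06-25, 2003-07-30

All Wednesdays; the gaps (28, 35, 28, 28, 35) vary with month length.
This is the last Wednesday of each month.
May 2003 ends with Wednesday 2003-05-28.
June 2003 ends with Wednesday 2003-06-25.
Last Wednesday of July 2003: 2003-07-30.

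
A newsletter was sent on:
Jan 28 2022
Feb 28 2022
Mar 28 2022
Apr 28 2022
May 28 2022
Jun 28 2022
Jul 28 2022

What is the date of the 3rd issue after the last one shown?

Oct 28 2022

Each date is the 28th; the gaps (31, 28, 31, 30, 31, 30) track the month lengths.
The rule is the 28th of each month.
August 2022: Aug 28 2022.
Next: September 2022 → Sep 28 2022.
October 2022: Oct 28 2022.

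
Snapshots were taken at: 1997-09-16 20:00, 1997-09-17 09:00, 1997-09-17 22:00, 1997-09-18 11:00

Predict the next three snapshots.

Gaps: 13, 13, 13 hours — each event is 13 hours after the previous one.
1997-09-18 11:00 + 13 h = 1997-09-19 00:00.
1997-09-19 00:00 + 13 h = 1997-09-19 13:00.
1997-09-19 13:00 + 13 h = 1997-09-20 02:00.

1997-09-19 00:00, 1997-09-19 13:00, 1997-09-20 02:00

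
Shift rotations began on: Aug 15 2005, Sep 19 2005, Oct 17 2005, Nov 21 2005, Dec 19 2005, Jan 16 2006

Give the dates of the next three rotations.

All dates are Mondays, 35, 28, 35, 28, 28 days apart.
Specifically, the 3rd Monday of each month.
February 2006 — 3rd Monday is Feb 20 2006.
3rd Monday of March 2006: Mar 20 2006.
April 2006 — 3rd Monday is Apr 17 2006.

Feb 20 2006, Mar 20 2006, Apr 17 2006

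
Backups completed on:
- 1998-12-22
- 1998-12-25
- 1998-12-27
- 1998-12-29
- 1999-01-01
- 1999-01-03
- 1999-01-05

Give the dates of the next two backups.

1999-01-08, 1999-01-10

Gaps: 3, 2, 2, 3, 2, 2 days — not constant, but cyclic with period 3.
The events fall on every Tuesday, Friday and Sunday.
The following Friday is 1999-01-08.
Next Sunday: 1999-01-10.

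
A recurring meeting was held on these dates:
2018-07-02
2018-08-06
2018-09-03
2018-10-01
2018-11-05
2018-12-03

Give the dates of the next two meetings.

2019-01-07, 2019-02-04

Gaps: 35, 28, 28, 35, 28 days — a mix of 28 and 35. Every date is a Monday.
Each is the 1st Monday of its month.
1st Monday of January 2019: 2019-01-07.
1st Monday of February 2019: 2019-02-04.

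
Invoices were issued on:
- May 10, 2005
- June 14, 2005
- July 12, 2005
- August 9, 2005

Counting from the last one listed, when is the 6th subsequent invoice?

These are Tuesdays at 28- or 35-day spacing (35, 28, 28).
The pattern: 2nd Tuesday of the month.
2nd Tuesday of September 2005: September 13, 2005.
2nd Tuesday of October 2005: October 11, 2005.
2nd Tuesday of November 2005: November 8, 2005.
December 2005 — 2nd Tuesday is December 13, 2005.
2nd Tuesday of January 2006: January 10, 2006.
February 2006 — 2nd Tuesday is February 14, 2006.

February 14, 2006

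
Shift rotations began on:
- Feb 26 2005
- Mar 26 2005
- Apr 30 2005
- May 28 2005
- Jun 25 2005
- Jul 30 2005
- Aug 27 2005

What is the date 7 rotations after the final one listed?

Mar 25 2006

These are Saturdays with 28, 35, 28, 28, 35, 28-day gaps.
Each is the final Saturday of its month — Apr 30 2005 is past the 28th, so '4th Saturday' doesn't fit.
Last Saturday of September 2005: Sep 24 2005.
October 2005 ends with Saturday Oct 29 2005.
Last Saturday of November 2005: Nov 26 2005.
Last Saturday of December 2005: Dec 31 2005.
January 2006 ends with Saturday Jan 28 2006.
Last Saturday of February 2006: Feb 25 2006.
Last Saturday of March 2006: Mar 25 2006.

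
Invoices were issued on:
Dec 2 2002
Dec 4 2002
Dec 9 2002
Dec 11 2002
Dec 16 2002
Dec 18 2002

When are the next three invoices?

Dec 23 2002, Dec 25 2002, Dec 30 2002

The gap pattern 2, 5, 2, 5, 2 repeats every 2 events.
These are the Mondays and Wednesdays of each week.
The following Monday is Dec 23 2002.
The following Wednesday is Dec 25 2002.
The following Monday is Dec 30 2002.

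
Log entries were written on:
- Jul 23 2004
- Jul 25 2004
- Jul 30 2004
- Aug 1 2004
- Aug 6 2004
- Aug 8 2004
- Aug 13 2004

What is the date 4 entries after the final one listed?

Gaps: 2, 5, 2, 5, 2, 5 days — not constant, but cyclic with period 2.
The events fall on every Friday and Sunday.
Next Sunday: Aug 15 2004.
Next Friday: Aug 20 2004.
Next Sunday: Aug 22 2004.
Next Friday: Aug 27 2004.

Aug 27 2004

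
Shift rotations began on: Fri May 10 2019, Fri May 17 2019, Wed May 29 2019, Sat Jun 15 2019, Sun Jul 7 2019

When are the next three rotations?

Sat Aug 3 2019, Wed Sep 4 2019, Fri Oct 11 2019

The spacing grows by 5 each time: 7, 12, 17, 22 days.
Next gap: 27 days. Sun Jul 7 2019 + 27 days = Sat Aug 3 2019.
Next gap: 32 days. Sat Aug 3 2019 + 32 days = Wed Sep 4 2019.
Next gap: 37 days. Wed Sep 4 2019 + 37 days = Fri Oct 11 2019.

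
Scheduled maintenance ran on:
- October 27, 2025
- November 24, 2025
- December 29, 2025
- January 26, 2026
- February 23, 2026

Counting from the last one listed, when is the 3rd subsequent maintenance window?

All Mondays; the gaps (28, 35, 28, 28) vary with month length.
This is the last Monday of each month.
March 2026 ends with Monday March 30, 2026.
April 2026 ends with Monday April 27, 2026.
May 2026 ends with Monday May 25, 2026.

May 25, 2026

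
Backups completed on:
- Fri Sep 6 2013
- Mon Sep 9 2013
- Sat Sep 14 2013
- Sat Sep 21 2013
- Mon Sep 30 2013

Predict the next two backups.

Fri Oct 11 2013, Thu Oct 24 2013

The spacing grows by 2 each time: 3, 5, 7, 9 days.
Next gap: 11 days. Mon Sep 30 2013 + 11 days = Fri Oct 11 2013.
Next gap: 13 days. Fri Oct 11 2013 + 13 days = Thu Oct 24 2013.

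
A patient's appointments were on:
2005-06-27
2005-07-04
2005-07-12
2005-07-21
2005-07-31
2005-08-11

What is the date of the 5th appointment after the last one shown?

Intervals are 7, 8, 9, 10, 11 days — an arithmetic progression with common difference 1.
Next gap: 12 days. 2005-08-11 + 12 days = 2005-08-23.
Next gap: 13 days. 2005-08-23 + 13 days = 2005-09-05.
Next gap: 14 days. 2005-09-05 + 14 days = 2005-09-19.
Next gap: 15 days. 2005-09-19 + 15 days = 2005-10-04.
Next gap: 16 days. 2005-10-04 + 16 days = 2005-10-20.

2005-10-20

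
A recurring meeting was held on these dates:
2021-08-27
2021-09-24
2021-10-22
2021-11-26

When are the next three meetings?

2021-12-24, 2022-01-28, 2022-02-25

Gaps: 28, 28, 35 days — a mix of 28 and 35. Every date is a Friday.
Each is the 4th Friday of its month.
December 2021 — 4th Friday is 2021-12-24.
4th Friday of January 2022: 2022-01-28.
February 2022 — 4th Friday is 2022-02-25.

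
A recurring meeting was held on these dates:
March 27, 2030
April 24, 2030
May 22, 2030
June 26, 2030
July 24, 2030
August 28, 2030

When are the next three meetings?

All dates are Wednesdays, 28, 28, 35, 28, 35 days apart.
Specifically, the 4th Wednesday of each month.
September 2030 — 4th Wednesday is September 25, 2030.
4th Wednesday of October 2030: October 23, 2030.
November 2030 — 4th Wednesday is November 27, 2030.

September 25, 2030; October 23, 2030; November 27, 2030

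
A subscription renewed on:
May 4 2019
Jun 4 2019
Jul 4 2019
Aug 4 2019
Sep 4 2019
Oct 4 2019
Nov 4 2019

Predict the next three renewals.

Dec 4 2019, Jan 4 2020, Feb 4 2020

The day-of-month is always 4 (31, 30, 31, 31, 30, 31 days between events).
So this recurs on the 4th of each month.
Next: December 2019 → Dec 4 2019.
January 2020: Jan 4 2020.
Next: February 2020 → Feb 4 2020.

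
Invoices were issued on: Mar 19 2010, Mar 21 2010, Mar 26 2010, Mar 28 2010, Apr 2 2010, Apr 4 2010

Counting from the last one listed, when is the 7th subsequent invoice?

Apr 30 2010

Every event lands on a Friday or Sunday (gaps cycle 2, 5, 2, 5, 2).
So the schedule is: every Friday and Sunday.
Next Friday: Apr 9 2010.
Next Sunday: Apr 11 2010.
The following Friday is Apr 16 2010.
The following Sunday is Apr 18 2010.
The following Friday is Apr 23 2010.
Next Sunday: Apr 25 2010.
The following Friday is Apr 30 2010.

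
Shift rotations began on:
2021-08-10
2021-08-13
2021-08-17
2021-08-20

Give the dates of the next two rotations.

The gap pattern 3, 4, 3 repeats every 2 events.
These are the Tuesdays and Fridays of each week.
Next Tuesday: 2021-08-24.
The following Friday is 2021-08-27.

2021-08-24, 2021-08-27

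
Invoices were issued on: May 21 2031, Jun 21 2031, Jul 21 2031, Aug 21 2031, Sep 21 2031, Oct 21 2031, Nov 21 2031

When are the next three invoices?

The day-of-month is always 21 (31, 30, 31, 31, 30, 31 days between events).
So this recurs on the 21st of each month.
Next: December 2031 → Dec 21 2031.
Next: January 2032 → Jan 21 2032.
Next: February 2032 → Feb 21 2032.

Dec 21 2031, Jan 21 2032, Feb 21 2032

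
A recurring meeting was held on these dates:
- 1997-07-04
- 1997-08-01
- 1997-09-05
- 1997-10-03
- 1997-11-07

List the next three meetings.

Gaps: 28, 35, 28, 35 days — a mix of 28 and 35. Every date is a Friday.
Each is the 1st Friday of its month.
December 1997 — 1st Friday is 1997-12-05.
January 1998 — 1st Friday is 1998-01-02.
February 1998 — 1st Friday is 1998-02-06.

1997-12-05, 1998-01-02, 1998-02-06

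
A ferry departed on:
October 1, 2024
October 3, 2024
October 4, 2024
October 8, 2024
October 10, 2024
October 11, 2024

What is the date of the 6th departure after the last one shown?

The gap pattern 2, 1, 4, 2, 1 repeats every 3 events.
These are the Tuesdays, Thursdays and Fridays of each week.
The following Tuesday is October 15, 2024.
The following Thursday is October 17, 2024.
The following Friday is October 18, 2024.
Next Tuesday: October 22, 2024.
Next Thursday: October 24, 2024.
The following Friday is October 25, 2024.

October 25, 2024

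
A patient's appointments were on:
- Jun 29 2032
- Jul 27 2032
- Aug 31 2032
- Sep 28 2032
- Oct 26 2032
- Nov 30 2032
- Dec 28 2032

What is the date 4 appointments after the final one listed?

Every date is a Tuesday; gaps 28, 35, 28, 28, 35, 28 days.
Each is the last Tuesday of its month (at least one falls on the 29th or later, ruling out '4th Tuesday').
Last Tuesday of January 2033: Jan 25 2033.
February 2033 ends with Tuesday Feb 22 2033.
March 2033 ends with Tuesday Mar 29 2033.
Last Tuesday of April 2033: Apr 26 2033.

Apr 26 2033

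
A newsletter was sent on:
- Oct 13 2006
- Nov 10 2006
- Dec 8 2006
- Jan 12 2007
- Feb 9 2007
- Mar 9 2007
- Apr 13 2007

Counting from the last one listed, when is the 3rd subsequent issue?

All dates are Fridays, 28, 28, 35, 28, 28, 35 days apart.
Specifically, the 2nd Friday of each month.
May 2007 — 2nd Friday is May 11 2007.
June 2007 — 2nd Friday is Jun 8 2007.
July 2007 — 2nd Friday is Jul 13 2007.

Jul 13 2007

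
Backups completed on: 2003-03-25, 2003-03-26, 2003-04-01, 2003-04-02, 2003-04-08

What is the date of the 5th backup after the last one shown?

2003-04-23

Every event lands on a Tuesday or Wednesday (gaps cycle 1, 6, 1, 6).
So the schedule is: every Tuesday and Wednesday.
Next Wednesday: 2003-04-09.
The following Tuesday is 2003-04-15.
The following Wednesday is 2003-04-16.
The following Tuesday is 2003-04-22.
The following Wednesday is 2003-04-23.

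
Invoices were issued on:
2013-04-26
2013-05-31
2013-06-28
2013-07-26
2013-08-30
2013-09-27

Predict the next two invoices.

Every date is a Friday; gaps 35, 28, 28, 35, 28 days.
Each is the last Friday of its month (at least one falls on the 29th or later, ruling out '4th Friday').
Last Friday of October 2013: 2013-10-25.
November 2013 ends with Friday 2013-11-29.

2013-10-25, 2013-11-29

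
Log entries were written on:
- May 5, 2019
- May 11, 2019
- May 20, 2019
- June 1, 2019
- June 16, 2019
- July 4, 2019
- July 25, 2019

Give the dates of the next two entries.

Intervals are 6, 9, 12, 15, 18, 21 days — an arithmetic progression with common difference 3.
Next gap: 24 days. July 25, 2019 + 24 days = August 18, 2019.
Next gap: 27 days. August 18, 2019 + 27 days = September 14, 2019.

August 18, 2019; September 14, 2019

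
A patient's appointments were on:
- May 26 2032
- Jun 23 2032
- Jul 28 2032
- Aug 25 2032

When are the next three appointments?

Sep 22 2032, Oct 27 2032, Nov 24 2032

Gaps: 28, 35, 28 days — a mix of 28 and 35. Every date is a Wednesday.
Each is the 4th Wednesday of its month.
September 2032 — 4th Wednesday is Sep 22 2032.
4th Wednesday of October 2032: Oct 27 2032.
4th Wednesday of November 2032: Nov 24 2032.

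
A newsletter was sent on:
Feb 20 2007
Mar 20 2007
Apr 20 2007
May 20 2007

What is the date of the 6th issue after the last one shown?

Each date is the 20th; the gaps (28, 31, 30) track the month lengths.
The rule is the 20th of each month.
June 2007: Jun 20 2007.
July 2007: Jul 20 2007.
August 2007: Aug 20 2007.
September 2007: Sep 20 2007.
October 2007: Oct 20 2007.
Next: November 2007 → Nov 20 2007.

Nov 20 2007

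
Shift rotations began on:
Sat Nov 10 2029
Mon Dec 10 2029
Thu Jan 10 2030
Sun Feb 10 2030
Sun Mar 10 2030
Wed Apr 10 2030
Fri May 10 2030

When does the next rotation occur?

The day-of-month is always 10 (30, 31, 31, 28, 31, 30 days between events).
So this recurs on the 10th of each month.
Next: June 2030 → Mon Jun 10 2030.

Mon Jun 10 2030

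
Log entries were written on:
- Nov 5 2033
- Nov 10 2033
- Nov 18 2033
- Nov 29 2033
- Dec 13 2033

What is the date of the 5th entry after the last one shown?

Apr 7 2034

Intervals are 5, 8, 11, 14 days — an arithmetic progression with common difference 3.
Next gap: 17 days. Dec 13 2033 + 17 days = Dec 30 2033.
Next gap: 20 days. Dec 30 2033 + 20 days = Jan 19 2034.
Next gap: 23 days. Jan 19 2034 + 23 days = Feb 11 2034.
Next gap: 26 days. Feb 11 2034 + 26 days = Mar 9 2034.
Next gap: 29 days. Mar 9 2034 + 29 days = Apr 7 2034.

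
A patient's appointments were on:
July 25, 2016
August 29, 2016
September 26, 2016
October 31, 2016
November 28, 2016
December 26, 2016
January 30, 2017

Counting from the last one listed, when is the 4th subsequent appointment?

May 29, 2017

Every date is a Monday; gaps 35, 28, 35, 28, 28, 35 days.
Each is the last Monday of its month (at least one falls on the 29th or later, ruling out '4th Monday').
Last Monday of February 2017: February 27, 2017.
Last Monday of March 2017: March 27, 2017.
Last Monday of April 2017: April 24, 2017.
Last Monday of May 2017: May 29, 2017.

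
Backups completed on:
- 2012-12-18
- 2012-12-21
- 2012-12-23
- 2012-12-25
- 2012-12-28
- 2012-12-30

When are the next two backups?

2013-01-01, 2013-01-04

Every event lands on a Tuesday or Friday or Sunday (gaps cycle 3, 2, 2, 3, 2).
So the schedule is: every Tuesday, Friday and Sunday.
Next Tuesday: 2013-01-01.
The following Friday is 2013-01-04.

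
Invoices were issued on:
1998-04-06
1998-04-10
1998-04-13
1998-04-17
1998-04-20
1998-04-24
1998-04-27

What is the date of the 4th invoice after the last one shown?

Every event lands on a Monday or Friday (gaps cycle 4, 3, 4, 3, 4, 3).
So the schedule is: every Monday and Friday.
Next Friday: 1998-05-01.
Next Monday: 1998-05-04.
Next Friday: 1998-05-08.
The following Monday is 1998-05-11.

1998-05-11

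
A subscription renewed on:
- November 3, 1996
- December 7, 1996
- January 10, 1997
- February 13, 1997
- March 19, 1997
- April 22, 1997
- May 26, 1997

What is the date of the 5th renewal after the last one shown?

The spacing is 34, 34, 34, 34, 34, 34 days — always 34 days.
May 26, 1997 + 34 days = June 29, 1997.
June 29, 1997 + 34 days = August 2, 1997.
August 2, 1997 + 34 days = September 5, 1997.
September 5, 1997 + 34 days = October 9, 1997.
October 9, 1997 + 34 days = November 12, 1997.

November 12, 1997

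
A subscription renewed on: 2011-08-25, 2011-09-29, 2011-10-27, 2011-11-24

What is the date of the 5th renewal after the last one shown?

2012-04-26

Every date is a Thursday; gaps 35, 28, 28 days.
Each is the last Thursday of its month (at least one falls on the 29th or later, ruling out '4th Thursday').
December 2011 ends with Thursday 2011-12-29.
January 2012 ends with Thursday 2012-01-26.
February 2012 ends with Thursday 2012-02-23.
March 2012 ends with Thursday 2012-03-29.
April 2012 ends with Thursday 2012-04-26.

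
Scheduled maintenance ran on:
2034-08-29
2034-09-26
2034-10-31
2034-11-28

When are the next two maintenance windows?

Every date is a Tuesday; gaps 28, 35, 28 days.
Each is the last Tuesday of its month (at least one falls on the 29th or later, ruling out '4th Tuesday').
December 2034 ends with Tuesday 2034-12-26.
January 2035 ends with Tuesday 2035-01-30.

2034-12-26, 2035-01-30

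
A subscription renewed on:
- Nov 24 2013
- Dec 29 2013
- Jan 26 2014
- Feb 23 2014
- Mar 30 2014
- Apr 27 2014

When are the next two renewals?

These are Sundays with 35, 28, 28, 35, 28-day gaps.
Each is the final Sunday of its month — Dec 29 2013 is past the 28th, so '4th Sunday' doesn't fit.
Last Sunday of May 2014: May 25 2014.
June 2014 ends with Sunday Jun 29 2014.

May 25 2014, Jun 29 2014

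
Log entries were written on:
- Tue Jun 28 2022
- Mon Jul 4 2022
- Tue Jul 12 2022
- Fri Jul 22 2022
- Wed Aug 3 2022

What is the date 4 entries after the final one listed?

Gaps: 6, 8, 10, 12 days — each gap is 2 larger than the previous one.
Next gap: 14 days. Wed Aug 3 2022 + 14 days = Wed Aug 17 2022.
Next gap: 16 days. Wed Aug 17 2022 + 16 days = Fri Sep 2 2022.
Next gap: 18 days. Fri Sep 2 2022 + 18 days = Tue Sep 20 2022.
Next gap: 20 days. Tue Sep 20 2022 + 20 days = Mon Oct 10 2022.

Mon Oct 10 2022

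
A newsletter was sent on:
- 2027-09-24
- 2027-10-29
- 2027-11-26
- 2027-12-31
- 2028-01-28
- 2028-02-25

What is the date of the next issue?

These are Fridays with 35, 28, 35, 28, 28-day gaps.
Each is the final Friday of its month — 2027-10-29 is past the 28th, so '4th Friday' doesn't fit.
March 2028 ends with Friday 2028-03-31.

2028-03-31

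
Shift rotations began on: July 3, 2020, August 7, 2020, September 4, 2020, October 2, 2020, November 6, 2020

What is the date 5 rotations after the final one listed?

All dates are Fridays, 35, 28, 28, 35 days apart.
Specifically, the 1st Friday of each month.
1st Friday of December 2020: December 4, 2020.
1st Friday of January 2021: January 1, 2021.
1st Friday of February 2021: February 5, 2021.
March 2021 — 1st Friday is March 5, 2021.
April 2021 — 1st Friday is April 2, 2021.

April 2, 2021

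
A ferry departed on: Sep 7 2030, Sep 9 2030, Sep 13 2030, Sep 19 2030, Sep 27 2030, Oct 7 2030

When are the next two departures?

Oct 19 2030, Nov 2 2030

Gaps: 2, 4, 6, 8, 10 days — each gap is 2 larger than the previous one.
Next gap: 12 days. Oct 7 2030 + 12 days = Oct 19 2030.
Next gap: 14 days. Oct 19 2030 + 14 days = Nov 2 2030.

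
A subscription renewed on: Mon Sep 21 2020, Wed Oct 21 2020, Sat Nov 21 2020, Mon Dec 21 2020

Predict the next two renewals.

The day-of-month is always 21 (30, 31, 30 days between events).
So this recurs on the 21st of each month.
January 2021: Thu Jan 21 2021.
February 2021: Sun Feb 21 2021.

Thu Jan 21 2021, Sun Feb 21 2021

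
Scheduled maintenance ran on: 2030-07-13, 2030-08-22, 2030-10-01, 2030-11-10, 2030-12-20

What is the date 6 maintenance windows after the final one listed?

2031-08-17

Every event comes 40 days after the last (40, 40, 40, 40).
2030-12-20 + 40 days = 2031-01-29.
2031-01-29 + 40 days = 2031-03-10.
2031-03-10 + 40 days = 2031-04-19.
2031-04-19 + 40 days = 2031-05-29.
2031-05-29 + 40 days = 2031-07-08.
2031-07-08 + 40 days = 2031-08-17.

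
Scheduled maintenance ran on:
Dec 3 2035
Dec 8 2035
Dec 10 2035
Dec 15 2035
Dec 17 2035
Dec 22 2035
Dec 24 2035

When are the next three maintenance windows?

Dec 29 2035, Dec 31 2035, Jan 5 2036

Gaps: 5, 2, 5, 2, 5, 2 days — not constant, but cyclic with period 2.
The events fall on every Monday and Saturday.
The following Saturday is Dec 29 2035.
Next Monday: Dec 31 2035.
Next Saturday: Jan 5 2036.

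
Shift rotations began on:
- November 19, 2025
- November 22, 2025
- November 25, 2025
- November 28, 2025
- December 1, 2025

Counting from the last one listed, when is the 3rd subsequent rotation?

December 10, 2025

The spacing is 3, 3, 3, 3 days — always 3 days.
December 1, 2025 + 3 days = December 4, 2025.
December 4, 2025 + 3 days = December 7, 2025.
December 7, 2025 + 3 days = December 10, 2025.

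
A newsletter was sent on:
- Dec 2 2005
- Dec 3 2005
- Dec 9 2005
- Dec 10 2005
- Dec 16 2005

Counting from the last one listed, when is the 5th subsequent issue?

Dec 31 2005

Gaps: 1, 6, 1, 6 days — not constant, but cyclic with period 2.
The events fall on every Friday and Saturday.
Next Saturday: Dec 17 2005.
The following Friday is Dec 23 2005.
Next Saturday: Dec 24 2005.
The following Friday is Dec 30 2005.
Next Saturday: Dec 31 2005.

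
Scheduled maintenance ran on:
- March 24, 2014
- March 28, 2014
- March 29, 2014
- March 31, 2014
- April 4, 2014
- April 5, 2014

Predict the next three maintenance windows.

April 7, 2014; April 11, 2014; April 12, 2014

The gap pattern 4, 1, 2, 4, 1 repeats every 3 events.
These are the Mondays, Fridays and Saturdays of each week.
Next Monday: April 7, 2014.
Next Friday: April 11, 2014.
Next Saturday: April 12, 2014.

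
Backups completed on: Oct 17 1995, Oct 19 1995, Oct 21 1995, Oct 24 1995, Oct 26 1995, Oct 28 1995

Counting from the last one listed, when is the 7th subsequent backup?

Nov 14 1995

Every event lands on a Tuesday or Thursday or Saturday (gaps cycle 2, 2, 3, 2, 2).
So the schedule is: every Tuesday, Thursday and Saturday.
The following Tuesday is Oct 31 1995.
Next Thursday: Nov 2 1995.
The following Saturday is Nov 4 1995.
The following Tuesday is Nov 7 1995.
Next Thursday: Nov 9 1995.
The following Saturday is Nov 11 1995.
Next Tuesday: Nov 14 1995.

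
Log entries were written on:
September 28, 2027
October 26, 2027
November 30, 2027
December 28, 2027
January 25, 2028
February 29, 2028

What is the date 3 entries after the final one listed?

These are Tuesdays with 28, 35, 28, 28, 35-day gaps.
Each is the final Tuesday of its month — November 30, 2027 is past the 28th, so '4th Tuesday' doesn't fit.
Last Tuesday of March 2028: March 28, 2028.
April 2028 ends with Tuesday April 25, 2028.
May 2028 ends with Tuesday May 30, 2028.

May 30, 2028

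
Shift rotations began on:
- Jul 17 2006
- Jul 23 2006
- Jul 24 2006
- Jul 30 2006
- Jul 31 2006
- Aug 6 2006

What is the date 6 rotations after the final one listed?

The gap pattern 6, 1, 6, 1, 6 repeats every 2 events.
These are the Mondays and Sundays of each week.
Next Monday: Aug 7 2006.
Next Sunday: Aug 13 2006.
Next Monday: Aug 14 2006.
The following Sunday is Aug 20 2006.
Next Monday: Aug 21 2006.
Next Sunday: Aug 27 2006.

Aug 27 2006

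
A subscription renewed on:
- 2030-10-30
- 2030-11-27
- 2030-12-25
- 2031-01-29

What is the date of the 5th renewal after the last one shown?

All Wednesdays; the gaps (28, 28, 35) vary with month length.
This is the last Wednesday of each month.
February 2031 ends with Wednesday 2031-02-26.
Last Wednesday of March 2031: 2031-03-26.
April 2031 ends with Wednesday 2031-04-30.
May 2031 ends with Wednesday 2031-05-28.
Last Wednesday of June 2031: 2031-06-25.

2031-06-25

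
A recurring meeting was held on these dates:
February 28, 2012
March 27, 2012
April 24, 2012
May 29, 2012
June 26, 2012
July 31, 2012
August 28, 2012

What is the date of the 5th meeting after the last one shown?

January 29, 2013

These are Tuesdays with 28, 28, 35, 28, 35, 28-day gaps.
Each is the final Tuesday of its month — May 29, 2012 is past the 28th, so '4th Tuesday' doesn't fit.
Last Tuesday of September 2012: September 25, 2012.
Last Tuesday of October 2012: October 30, 2012.
Last Tuesday of November 2012: November 27, 2012.
Last Tuesday of December 2012: December 25, 2012.
Last Tuesday of January 2013: January 29, 2013.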